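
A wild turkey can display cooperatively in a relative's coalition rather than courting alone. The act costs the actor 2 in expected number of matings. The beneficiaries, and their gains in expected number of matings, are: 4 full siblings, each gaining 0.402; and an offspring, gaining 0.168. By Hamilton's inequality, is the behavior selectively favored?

No

Hamilton's rule: the trait is favored when the sum of r·B over every recipient exceeds the actor's cost C.
r to a full sibling = 1/2 (full sibs share both parents — two paths of length 2: r = 2·(1/2)^2 = 1/2).
r to an offspring = 1/2 (one parent–offspring link: r = (1/2)^1 = 1/2).
Summing one r·B term per recipient: 4·0.5·0.402 + 1·0.5·0.168 = 0.888.
0.888 < 2: the indirect benefit is less than the cost.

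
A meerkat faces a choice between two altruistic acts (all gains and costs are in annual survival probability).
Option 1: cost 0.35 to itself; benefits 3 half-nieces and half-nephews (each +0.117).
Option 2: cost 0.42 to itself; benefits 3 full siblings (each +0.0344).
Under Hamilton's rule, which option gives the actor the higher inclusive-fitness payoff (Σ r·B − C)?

Option 1: r to a half-niece or half-nephew = 0.125.
Option 1: Σ r·B − C = (3·0.125·0.117) − 0.35 = -0.306125.
Option 2: r to a full sibling = 0.5.
Option 2: Σ r·B − C = (3·0.5·0.0344) − 0.42 = -0.3684.
Option 1 has the higher net inclusive-fitness payoff.

Option 1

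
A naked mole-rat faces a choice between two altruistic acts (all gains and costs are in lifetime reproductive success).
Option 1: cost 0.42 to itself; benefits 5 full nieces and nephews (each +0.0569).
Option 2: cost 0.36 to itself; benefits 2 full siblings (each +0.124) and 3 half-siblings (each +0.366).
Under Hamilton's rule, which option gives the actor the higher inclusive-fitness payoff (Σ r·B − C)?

Option 2

Option 1: r to a full niece or nephew = 0.25.
Option 1: Σ r·B − C = (5·0.25·0.0569) − 0.42 = -0.348875.
Option 2: r to a full sibling = 0.5.
Option 2: r to a half-sibling = 0.25.
Option 2: Σ r·B − C = (2·0.5·0.124 + 3·0.25·0.366) − 0.36 = 0.0385.
Option 2 has the higher net inclusive-fitness payoff.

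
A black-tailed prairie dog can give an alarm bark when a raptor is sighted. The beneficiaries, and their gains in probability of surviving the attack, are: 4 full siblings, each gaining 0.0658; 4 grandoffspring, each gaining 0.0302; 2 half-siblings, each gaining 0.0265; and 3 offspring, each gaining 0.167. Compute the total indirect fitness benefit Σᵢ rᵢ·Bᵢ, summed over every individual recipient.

r to a full sibling = 1/2 (full sibs share both parents — two paths of length 2: r = 2·(1/2)^2 = 1/2).
r to a grandoffspring = 0.25 (two parent–offspring links: r = (1/2)^2 = 1/4).
r to a half-sibling = 1/4 (half-sibs share one parent — one path of length 2: r = (1/2)^2 = 1/4).
r to an offspring = 0.5 (one parent–offspring link: r = (1/2)^1 = 1/2).
Summing one r·B term per recipient: 4·0.5·0.0658 + 4·0.25·0.0302 + 2·0.25·0.0265 + 3·0.5·0.167 = 0.42555.

0.42555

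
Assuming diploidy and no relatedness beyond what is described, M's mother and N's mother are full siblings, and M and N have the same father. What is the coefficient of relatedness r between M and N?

0.375

Relatedness sums over independent paths through distinct common ancestors.
M and N are related in two ways: first cousins through their mothers (r = 1/8) and half-sibs through their shared father (r = 1/4).
r = 1/8 + 1/4 = 0.375.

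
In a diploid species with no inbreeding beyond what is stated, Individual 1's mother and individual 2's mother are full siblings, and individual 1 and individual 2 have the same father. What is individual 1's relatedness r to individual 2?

Wright's path rule: contributions from independent ancestry routes add.
Individual 1 and individual 2 are related in two ways: first cousins through their mothers (r = 1/8) and half-sibs through their shared father (r = 1/4).
r = 1/8 + 1/4 = 3/8 = 0.375.

0.375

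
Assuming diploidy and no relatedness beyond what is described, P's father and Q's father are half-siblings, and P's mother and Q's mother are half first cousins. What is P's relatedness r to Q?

0.078125

With two independent routes of shared ancestry, r is the sum of the two contributions.
P and Q are related in two ways: half first cousins through their fathers (r = 1/16) and half second cousins through their mothers (r = 1/64).
r = 1/16 + 1/64 = 0.078125.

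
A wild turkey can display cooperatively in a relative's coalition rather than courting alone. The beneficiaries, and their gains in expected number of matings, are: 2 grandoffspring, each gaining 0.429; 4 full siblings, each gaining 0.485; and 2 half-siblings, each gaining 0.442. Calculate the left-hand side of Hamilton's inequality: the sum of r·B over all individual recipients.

1.4055

r to a grandoffspring = 1/4 (two parent–offspring links: r = (1/2)^2 = 1/4).
r to a full sibling = 1/2 (full sibs share both parents — two paths of length 2: r = 2·(1/2)^2 = 1/2).
r to a half-sibling = 1/4 (half-sibs share one parent — one path of length 2: r = (1/2)^2 = 1/4).
Summing one r·B term per recipient: 2·0.25·0.429 + 4·0.5·0.485 + 2·0.25·0.442 = 1.4055.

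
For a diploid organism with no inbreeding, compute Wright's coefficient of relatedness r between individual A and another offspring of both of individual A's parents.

0.5

Each parent–offspring link contributes a factor of 1/2, and independent paths through distinct common ancestors add.
Full sibs share both parents — two paths of length 2: r = 2·(1/2)^2 = 1/2.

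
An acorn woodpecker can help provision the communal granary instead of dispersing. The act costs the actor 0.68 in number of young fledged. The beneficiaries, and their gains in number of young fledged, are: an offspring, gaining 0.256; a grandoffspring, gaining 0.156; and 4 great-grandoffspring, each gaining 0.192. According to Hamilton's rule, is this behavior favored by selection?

No

Hamilton's rule: the trait is favored when the sum of r·B over every recipient exceeds the actor's cost C.
r to an offspring = 1/2 (one parent–offspring link: r = (1/2)^1 = 1/2).
r to a grandoffspring = 1/4 (two parent–offspring links: r = (1/2)^2 = 1/4).
r to a great-grandoffspring = 0.125 (three parent–offspring links: r = (1/2)^3 = 1/8).
Summing one r·B term per recipient: 1·0.5·0.256 + 1·0.25·0.156 + 4·0.125·0.192 = 0.263.
0.263 < 0.68: the indirect benefit is less than the cost.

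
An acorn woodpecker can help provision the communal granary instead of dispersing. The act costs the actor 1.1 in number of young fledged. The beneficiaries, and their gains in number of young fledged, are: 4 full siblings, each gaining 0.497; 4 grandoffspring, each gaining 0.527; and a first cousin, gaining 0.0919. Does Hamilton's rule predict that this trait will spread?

Hamilton's rule: the trait is favored when the sum of r·B over every recipient exceeds the actor's cost C.
r to a full sibling = 0.5 (full sibs share both parents — two paths of length 2: r = 2·(1/2)^2 = 1/2).
r to a grandoffspring = 0.25 (two parent–offspring links: r = (1/2)^2 = 1/4).
r to a first cousin = 1/8 (first cousins share one grandparent pair — two paths of length 4: r = 2·(1/2)^4 = 1/8).
Summing one r·B term per recipient: 4·0.5·0.497 + 4·0.25·0.527 + 1·0.125·0.0919 = 1.5324875.
1.5324875 > 1.1: the indirect benefit exceeds the cost.

Yes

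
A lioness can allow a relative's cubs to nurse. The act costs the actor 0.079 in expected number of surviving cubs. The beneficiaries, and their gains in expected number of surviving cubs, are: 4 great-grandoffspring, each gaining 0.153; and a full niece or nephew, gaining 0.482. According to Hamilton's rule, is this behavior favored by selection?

Hamilton's rule: the trait is favored when the sum of r·B over every recipient exceeds the actor's cost C.
r to a great-grandoffspring = 0.125 (three parent–offspring links: r = (1/2)^3 = 1/8).
r to a full niece or nephew = 0.25 (full aunt/uncle↔niece/nephew: two paths of length 3 through the shared grandparent pair: r = 2·(1/2)^3 = 1/4).
Summing one r·B term per recipient: 4·0.125·0.153 + 1·0.25·0.482 = 0.197.
0.197 > 0.079: the indirect benefit exceeds the cost.

Yes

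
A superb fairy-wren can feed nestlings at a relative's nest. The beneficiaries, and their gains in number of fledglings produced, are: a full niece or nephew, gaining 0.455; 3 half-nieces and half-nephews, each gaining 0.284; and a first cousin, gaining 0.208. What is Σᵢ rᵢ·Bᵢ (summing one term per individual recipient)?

r to a full niece or nephew = 1/4 (full aunt/uncle↔niece/nephew: two paths of length 3 through the shared grandparent pair: r = 2·(1/2)^3 = 1/4).
r to a half-niece or half-nephew = 1/8 (half-aunt/uncle↔niece/nephew: one path of length 3: r = (1/2)^3 = 1/8).
r to a first cousin = 0.125 (first cousins share one grandparent pair — two paths of length 4: r = 2·(1/2)^4 = 1/8).
Summing one r·B term per recipient: 1·0.25·0.455 + 3·0.125·0.284 + 1·0.125·0.208 = 0.24625.

0.24625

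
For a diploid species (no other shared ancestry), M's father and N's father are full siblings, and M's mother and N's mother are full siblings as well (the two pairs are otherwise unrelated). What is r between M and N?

0.25

Independent pedigree routes through distinct common ancestors add.
M and N are related in two ways: first cousins through their fathers (r = 1/8) and first cousins through their mothers (r = 1/8) — i.e. double first cousins.
r = 1/8 + 1/8 = 1/4 = 0.25.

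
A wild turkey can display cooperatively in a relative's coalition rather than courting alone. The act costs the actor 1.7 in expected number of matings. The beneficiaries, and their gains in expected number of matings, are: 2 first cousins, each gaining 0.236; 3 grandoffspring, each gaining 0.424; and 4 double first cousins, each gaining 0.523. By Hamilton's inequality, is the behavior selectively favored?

Hamilton's rule: the trait is favored when the sum of r·B over every recipient exceeds the actor's cost C.
r to a first cousin = 1/8 (first cousins share one grandparent pair — two paths of length 4: r = 2·(1/2)^4 = 1/8).
r to a grandoffspring = 1/4 (two parent–offspring links: r = (1/2)^2 = 1/4).
r to a double first cousin = 1/4 (double first cousins share both grandparent pairs — four paths of length 4: r = 4·(1/2)^4 = 1/4).
Summing one r·B term per recipient: 2·0.125·0.236 + 3·0.25·0.424 + 4·0.25·0.523 = 0.9.
0.9 < 1.7: the indirect benefit is less than the cost.

No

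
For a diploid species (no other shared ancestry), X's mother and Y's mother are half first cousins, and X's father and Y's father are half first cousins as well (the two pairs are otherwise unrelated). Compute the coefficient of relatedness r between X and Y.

Wright's path rule: contributions from independent ancestry routes add.
X and Y are related in two ways: half second cousins through their mothers (r = 1/64) and half second cousins through their fathers (r = 1/64).
r = 1/64 + 1/64 = 1/32 = 0.03125.

0.03125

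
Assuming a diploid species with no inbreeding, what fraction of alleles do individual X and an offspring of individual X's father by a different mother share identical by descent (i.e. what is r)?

0.25

Each parent–offspring link contributes a factor of 1/2, and independent paths through distinct common ancestors add.
Half-sibs share one parent — one path of length 2: r = (1/2)^2 = 1/4.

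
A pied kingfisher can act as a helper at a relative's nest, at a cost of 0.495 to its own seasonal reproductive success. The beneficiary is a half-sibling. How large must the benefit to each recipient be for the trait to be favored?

r to a half-sibling = 1/4 (half-sibs share one parent — one path of length 2: r = (1/2)^2 = 1/4).
Hamilton's rule with n recipients of equal r: n·r·B > C, so B > C/(n·r) = 0.495/(1·0.25) = 1.98.

1.98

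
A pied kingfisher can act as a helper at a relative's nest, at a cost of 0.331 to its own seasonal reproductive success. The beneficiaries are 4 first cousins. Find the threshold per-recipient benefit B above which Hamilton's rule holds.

r to a first cousin = 0.125 (first cousins share one grandparent pair — two paths of length 4: r = 2·(1/2)^4 = 1/8).
Hamilton's rule with n recipients of equal r: n·r·B > C, so B > C/(n·r) = 0.331/(4·0.125) = 0.662.

0.662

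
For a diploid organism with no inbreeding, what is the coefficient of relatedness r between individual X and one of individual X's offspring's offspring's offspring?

Each parent–offspring link contributes a factor of 1/2, and independent paths through distinct common ancestors add.
Three parent–offspring links: r = (1/2)^3 = 1/8.

0.125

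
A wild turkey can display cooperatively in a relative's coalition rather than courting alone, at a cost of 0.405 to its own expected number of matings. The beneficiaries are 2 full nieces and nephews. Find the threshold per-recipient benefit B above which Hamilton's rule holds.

r to a full niece or nephew = 1/4 (full aunt/uncle↔niece/nephew: two paths of length 3 through the shared grandparent pair: r = 2·(1/2)^3 = 1/4).
Hamilton's rule with n recipients of equal r: n·r·B > C, so B > C/(n·r) = 0.405/(2·0.25) = 0.81.

0.81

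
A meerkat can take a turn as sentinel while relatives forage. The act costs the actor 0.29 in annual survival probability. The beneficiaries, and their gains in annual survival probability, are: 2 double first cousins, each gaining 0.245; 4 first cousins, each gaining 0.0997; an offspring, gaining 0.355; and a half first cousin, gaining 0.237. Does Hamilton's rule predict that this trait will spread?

Yes

Hamilton's rule: the trait is favored when the sum of r·B over every recipient exceeds the actor's cost C.
r to a double first cousin = 1/4 (double first cousins share both grandparent pairs — four paths of length 4: r = 4·(1/2)^4 = 1/4).
r to a first cousin = 0.125 (first cousins share one grandparent pair — two paths of length 4: r = 2·(1/2)^4 = 1/8).
r to an offspring = 1/2 (one parent–offspring link: r = (1/2)^1 = 1/2).
r to a half first cousin = 0.0625 (half first cousins share one grandparent — one path of length 4: r = (1/2)^4 = 1/16).
Summing one r·B term per recipient: 2·0.25·0.245 + 4·0.125·0.0997 + 1·0.5·0.355 + 1·0.0625·0.237 = 0.3646625.
0.3646625 > 0.29: the indirect benefit exceeds the cost.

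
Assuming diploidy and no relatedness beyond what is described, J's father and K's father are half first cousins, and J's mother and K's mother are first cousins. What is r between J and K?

0.046875

Independent pedigree routes through distinct common ancestors add.
J and K are related in two ways: half second cousins through their fathers (r = 1/64) and second cousins through their mothers (r = 1/32).
r = 1/64 + 1/32 = 3/64 = 0.046875.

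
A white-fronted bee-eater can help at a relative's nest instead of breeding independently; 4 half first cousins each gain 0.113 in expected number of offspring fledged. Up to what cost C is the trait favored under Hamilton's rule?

0.02825

r to a half first cousin = 1/16 (half first cousins share one grandparent — one path of length 4: r = (1/2)^4 = 1/16).
Hamilton's rule: n·r·B > C, so the trait is favored while C < n·r·B = 4·0.0625·0.113 = 0.02825.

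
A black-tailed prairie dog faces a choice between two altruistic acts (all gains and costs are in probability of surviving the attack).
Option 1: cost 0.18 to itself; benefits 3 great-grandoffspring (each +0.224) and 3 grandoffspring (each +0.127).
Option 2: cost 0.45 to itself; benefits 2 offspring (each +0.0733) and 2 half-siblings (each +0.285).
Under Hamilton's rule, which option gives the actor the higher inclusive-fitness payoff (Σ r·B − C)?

Option 1

Option 1: r to a great-grandoffspring = 0.125.
Option 1: r to a grandoffspring = 0.25.
Option 1: Σ r·B − C = (3·0.125·0.224 + 3·0.25·0.127) − 0.18 = -0.00075.
Option 2: r to an offspring = 0.5.
Option 2: r to a half-sibling = 0.25.
Option 2: Σ r·B − C = (2·0.5·0.0733 + 2·0.25·0.285) − 0.45 = -0.2342.
Option 1 has the higher net inclusive-fitness payoff.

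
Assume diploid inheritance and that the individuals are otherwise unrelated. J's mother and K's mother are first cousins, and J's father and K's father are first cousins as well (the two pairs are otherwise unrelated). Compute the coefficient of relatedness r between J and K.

0.0625

Wright's path rule: contributions from independent ancestry routes add.
J and K are related in two ways: second cousins through their mothers (r = 1/32) and second cousins through their fathers (r = 1/32).
r = 1/32 + 1/32 = 0.0625.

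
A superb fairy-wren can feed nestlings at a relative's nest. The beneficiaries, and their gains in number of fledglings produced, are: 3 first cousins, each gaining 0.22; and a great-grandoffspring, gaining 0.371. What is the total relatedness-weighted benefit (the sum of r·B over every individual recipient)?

0.128875

r to a first cousin = 1/8 (first cousins share one grandparent pair — two paths of length 4: r = 2·(1/2)^4 = 1/8).
r to a great-grandoffspring = 0.125 (three parent–offspring links: r = (1/2)^3 = 1/8).
Summing one r·B term per recipient: 3·0.125·0.22 + 1·0.125·0.371 = 0.128875.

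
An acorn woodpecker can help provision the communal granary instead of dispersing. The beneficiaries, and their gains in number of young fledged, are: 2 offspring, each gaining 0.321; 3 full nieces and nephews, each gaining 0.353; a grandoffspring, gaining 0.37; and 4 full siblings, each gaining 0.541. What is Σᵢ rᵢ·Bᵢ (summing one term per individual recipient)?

1.76025

r to an offspring = 1/2 (one parent–offspring link: r = (1/2)^1 = 1/2).
r to a full niece or nephew = 0.25 (full aunt/uncle↔niece/nephew: two paths of length 3 through the shared grandparent pair: r = 2·(1/2)^3 = 1/4).
r to a grandoffspring = 0.25 (two parent–offspring links: r = (1/2)^2 = 1/4).
r to a full sibling = 1/2 (full sibs share both parents — two paths of length 2: r = 2·(1/2)^2 = 1/2).
Summing one r·B term per recipient: 2·0.5·0.321 + 3·0.25·0.353 + 1·0.25·0.37 + 4·0.5·0.541 = 1.76025.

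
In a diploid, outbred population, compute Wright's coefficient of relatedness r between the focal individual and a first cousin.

First cousins share one grandparent pair — two paths of length 4: r = 2·(1/2)^4 = 1/8.

0.125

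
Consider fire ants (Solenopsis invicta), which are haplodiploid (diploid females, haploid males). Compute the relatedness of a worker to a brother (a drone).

Her haploid brother carries none of their father's genes and a random half of their mother's genome; that half matches the maternal half of her own genome with probability 1/2: r = 1/2 · 1/2 = 1/4.

0.25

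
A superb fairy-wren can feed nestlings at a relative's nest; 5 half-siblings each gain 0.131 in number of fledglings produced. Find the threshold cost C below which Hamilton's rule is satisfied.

0.16375

r to a half-sibling = 1/4 (half-sibs share one parent — one path of length 2: r = (1/2)^2 = 1/4).
Hamilton's rule: n·r·B > C, so the trait is favored while C < n·r·B = 5·0.25·0.131 = 0.16375.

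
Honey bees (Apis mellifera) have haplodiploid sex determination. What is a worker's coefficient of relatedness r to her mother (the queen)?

One meiotic link between diploid queen and diploid daughter: r = 1/2.

0.5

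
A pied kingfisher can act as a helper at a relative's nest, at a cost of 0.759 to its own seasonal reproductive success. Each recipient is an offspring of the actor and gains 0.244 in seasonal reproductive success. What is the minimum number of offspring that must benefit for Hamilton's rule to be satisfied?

r to an offspring = 0.5 (one parent–offspring link: r = (1/2)^1 = 1/2).
Hamilton's rule: n·r·B > C  ⇒  n > C/(r·B) = 0.759/(0.5·0.244) = 6.221.
The smallest integer exceeding 6.221 is 7.

7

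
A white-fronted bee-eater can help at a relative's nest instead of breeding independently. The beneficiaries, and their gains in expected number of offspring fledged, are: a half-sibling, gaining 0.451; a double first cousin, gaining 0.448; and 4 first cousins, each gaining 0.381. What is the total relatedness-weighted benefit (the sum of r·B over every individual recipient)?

r to a half-sibling = 0.25 (half-sibs share one parent — one path of length 2: r = (1/2)^2 = 1/4).
r to a double first cousin = 1/4 (double first cousins share both grandparent pairs — four paths of length 4: r = 4·(1/2)^4 = 1/4).
r to a first cousin = 1/8 (first cousins share one grandparent pair — two paths of length 4: r = 2·(1/2)^4 = 1/8).
Summing one r·B term per recipient: 1·0.25·0.451 + 1·0.25·0.448 + 4·0.125·0.381 = 0.41525.

0.41525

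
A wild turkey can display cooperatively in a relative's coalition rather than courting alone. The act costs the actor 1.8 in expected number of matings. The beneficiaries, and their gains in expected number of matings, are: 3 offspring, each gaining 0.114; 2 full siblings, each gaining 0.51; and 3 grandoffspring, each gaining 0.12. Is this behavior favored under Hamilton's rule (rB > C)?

No

Hamilton's rule: the trait is favored when the sum of r·B over every recipient exceeds the actor's cost C.
r to an offspring = 1/2 (one parent–offspring link: r = (1/2)^1 = 1/2).
r to a full sibling = 1/2 (full sibs share both parents — two paths of length 2: r = 2·(1/2)^2 = 1/2).
r to a grandoffspring = 1/4 (two parent–offspring links: r = (1/2)^2 = 1/4).
Summing one r·B term per recipient: 3·0.5·0.114 + 2·0.5·0.51 + 3·0.25·0.12 = 0.771.
0.771 < 1.8: the indirect benefit is less than the cost.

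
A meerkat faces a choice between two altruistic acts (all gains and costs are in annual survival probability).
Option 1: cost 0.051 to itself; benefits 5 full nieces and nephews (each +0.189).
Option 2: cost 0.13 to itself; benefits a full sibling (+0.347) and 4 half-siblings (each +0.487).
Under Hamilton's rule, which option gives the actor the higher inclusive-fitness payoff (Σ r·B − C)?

Option 2

Option 1: r to a full niece or nephew = 0.25.
Option 1: Σ r·B − C = (5·0.25·0.189) − 0.051 = 0.18525.
Option 2: r to a full sibling = 0.5.
Option 2: r to a half-sibling = 0.25.
Option 2: Σ r·B − C = (1·0.5·0.347 + 4·0.25·0.487) − 0.13 = 0.5305.
Option 2 has the higher net inclusive-fitness payoff.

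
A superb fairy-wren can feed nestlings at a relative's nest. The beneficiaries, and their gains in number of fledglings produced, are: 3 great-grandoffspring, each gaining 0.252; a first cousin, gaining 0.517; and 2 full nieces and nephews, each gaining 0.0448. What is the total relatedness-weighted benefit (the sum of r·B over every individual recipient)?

0.181525

r to a great-grandoffspring = 1/8 (three parent–offspring links: r = (1/2)^3 = 1/8).
r to a first cousin = 0.125 (first cousins share one grandparent pair — two paths of length 4: r = 2·(1/2)^4 = 1/8).
r to a full niece or nephew = 0.25 (full aunt/uncle↔niece/nephew: two paths of length 3 through the shared grandparent pair: r = 2·(1/2)^3 = 1/4).
Summing one r·B term per recipient: 3·0.125·0.252 + 1·0.125·0.517 + 2·0.25·0.0448 = 0.181525.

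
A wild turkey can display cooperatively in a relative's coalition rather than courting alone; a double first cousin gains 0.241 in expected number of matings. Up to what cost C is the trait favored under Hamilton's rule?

0.06025

r to a double first cousin = 0.25 (double first cousins share both grandparent pairs — four paths of length 4: r = 4·(1/2)^4 = 1/4).
Hamilton's rule: n·r·B > C, so the trait is favored while C < n·r·B = 1·0.25·0.241 = 0.06025.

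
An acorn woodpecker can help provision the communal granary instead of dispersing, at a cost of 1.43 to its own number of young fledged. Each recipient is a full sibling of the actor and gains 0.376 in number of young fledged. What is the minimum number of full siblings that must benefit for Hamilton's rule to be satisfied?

8

r to a full sibling = 0.5 (full sibs share both parents — two paths of length 2: r = 2·(1/2)^2 = 1/2).
Hamilton's rule: n·r·B > C  ⇒  n > C/(r·B) = 1.43/(0.5·0.376) = 7.606.
The smallest integer exceeding 7.606 is 8.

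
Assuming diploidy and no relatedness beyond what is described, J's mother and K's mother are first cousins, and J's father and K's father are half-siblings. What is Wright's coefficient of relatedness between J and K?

0.09375

With two independent routes of shared ancestry, r is the sum of the two contributions.
J and K are related in two ways: second cousins through their mothers (r = 1/32) and half first cousins through their fathers (r = 1/16).
r = 1/32 + 1/16 = 3/32 = 0.09375.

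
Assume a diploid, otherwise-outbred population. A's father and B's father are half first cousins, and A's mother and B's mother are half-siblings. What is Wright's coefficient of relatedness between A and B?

0.078125

Independent pedigree routes through distinct common ancestors add.
A and B are related in two ways: half second cousins through their fathers (r = 1/64) and half first cousins through their mothers (r = 1/16).
r = 1/64 + 1/16 = 5/64 = 0.078125.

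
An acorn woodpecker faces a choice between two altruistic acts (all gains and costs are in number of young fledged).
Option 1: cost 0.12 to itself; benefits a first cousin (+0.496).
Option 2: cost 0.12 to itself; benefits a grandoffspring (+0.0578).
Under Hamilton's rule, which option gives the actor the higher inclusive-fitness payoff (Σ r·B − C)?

Option 1: r to a first cousin = 0.125.
Option 1: Σ r·B − C = (1·0.125·0.496) − 0.12 = -0.058.
Option 2: r to a grandoffspring = 0.25.
Option 2: Σ r·B − C = (1·0.25·0.0578) − 0.12 = -0.10555.
Option 1 has the higher net inclusive-fitness payoff.

Option 1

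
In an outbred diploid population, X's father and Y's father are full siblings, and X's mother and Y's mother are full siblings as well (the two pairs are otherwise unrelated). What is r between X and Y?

Wright's path rule: contributions from independent ancestry routes add.
X and Y are related in two ways: first cousins through their fathers (r = 1/8) and first cousins through their mothers (r = 1/8) — i.e. double first cousins.
r = 1/8 + 1/8 = 1/4 = 0.25.

0.25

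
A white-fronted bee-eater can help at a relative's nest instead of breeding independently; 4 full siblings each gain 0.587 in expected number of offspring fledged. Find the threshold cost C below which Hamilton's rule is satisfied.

1.174

r to a full sibling = 0.5 (full sibs share both parents — two paths of length 2: r = 2·(1/2)^2 = 1/2).
Hamilton's rule: n·r·B > C, so the trait is favored while C < n·r·B = 4·0.5·0.587 = 1.174.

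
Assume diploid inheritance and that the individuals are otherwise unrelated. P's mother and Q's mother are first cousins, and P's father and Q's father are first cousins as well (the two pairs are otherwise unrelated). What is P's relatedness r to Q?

With two independent routes of shared ancestry, r is the sum of the two contributions.
P and Q are related in two ways: second cousins through their mothers (r = 1/32) and second cousins through their fathers (r = 1/32).
r = 1/32 + 1/32 = 1/16 = 0.0625.

0.0625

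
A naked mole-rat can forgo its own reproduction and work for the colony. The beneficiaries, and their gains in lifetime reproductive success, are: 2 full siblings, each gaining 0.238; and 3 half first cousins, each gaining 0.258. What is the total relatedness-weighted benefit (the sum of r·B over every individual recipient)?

0.286375

r to a full sibling = 0.5 (full sibs share both parents — two paths of length 2: r = 2·(1/2)^2 = 1/2).
r to a half first cousin = 1/16 (half first cousins share one grandparent — one path of length 4: r = (1/2)^4 = 1/16).
Summing one r·B term per recipient: 2·0.5·0.238 + 3·0.0625·0.258 = 0.286375.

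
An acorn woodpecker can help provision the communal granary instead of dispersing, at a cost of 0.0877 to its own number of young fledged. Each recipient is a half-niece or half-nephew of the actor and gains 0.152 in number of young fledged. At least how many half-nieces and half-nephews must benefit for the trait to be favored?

r to a half-niece or half-nephew = 0.125 (half-aunt/uncle↔niece/nephew: one path of length 3: r = (1/2)^3 = 1/8).
Hamilton's rule: n·r·B > C  ⇒  n > C/(r·B) = 0.0877/(0.125·0.152) = 4.616.
The smallest integer exceeding 4.616 is 5.

5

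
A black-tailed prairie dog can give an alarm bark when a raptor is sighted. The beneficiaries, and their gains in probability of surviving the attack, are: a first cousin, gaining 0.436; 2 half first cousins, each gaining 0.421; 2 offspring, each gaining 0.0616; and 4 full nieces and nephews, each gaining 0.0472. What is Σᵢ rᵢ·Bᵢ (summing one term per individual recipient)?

0.215925

r to a first cousin = 0.125 (first cousins share one grandparent pair — two paths of length 4: r = 2·(1/2)^4 = 1/8).
r to a half first cousin = 0.0625 (half first cousins share one grandparent — one path of length 4: r = (1/2)^4 = 1/16).
r to an offspring = 1/2 (one parent–offspring link: r = (1/2)^1 = 1/2).
r to a full niece or nephew = 0.25 (full aunt/uncle↔niece/nephew: two paths of length 3 through the shared grandparent pair: r = 2·(1/2)^3 = 1/4).
Summing one r·B term per recipient: 1·0.125·0.436 + 2·0.0625·0.421 + 2·0.5·0.0616 + 4·0.25·0.0472 = 0.215925.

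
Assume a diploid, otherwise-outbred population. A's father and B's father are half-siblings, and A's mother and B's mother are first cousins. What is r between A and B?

With two independent routes of shared ancestry, r is the sum of the two contributions.
A and B are related in two ways: half first cousins through their fathers (r = 1/16) and second cousins through their mothers (r = 1/32).
r = 1/16 + 1/32 = 0.09375.

0.09375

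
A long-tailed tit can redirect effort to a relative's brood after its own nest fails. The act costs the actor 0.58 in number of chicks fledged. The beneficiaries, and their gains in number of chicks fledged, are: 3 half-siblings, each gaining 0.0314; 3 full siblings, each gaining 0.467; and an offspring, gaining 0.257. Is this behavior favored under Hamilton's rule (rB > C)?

Yes

Hamilton's rule: the trait is favored when the sum of r·B over every recipient exceeds the actor's cost C.
r to a half-sibling = 0.25 (half-sibs share one parent — one path of length 2: r = (1/2)^2 = 1/4).
r to a full sibling = 0.5 (full sibs share both parents — two paths of length 2: r = 2·(1/2)^2 = 1/2).
r to an offspring = 1/2 (one parent–offspring link: r = (1/2)^1 = 1/2).
Summing one r·B term per recipient: 3·0.25·0.0314 + 3·0.5·0.467 + 1·0.5·0.257 = 0.85255.
0.85255 > 0.58: the indirect benefit exceeds the cost.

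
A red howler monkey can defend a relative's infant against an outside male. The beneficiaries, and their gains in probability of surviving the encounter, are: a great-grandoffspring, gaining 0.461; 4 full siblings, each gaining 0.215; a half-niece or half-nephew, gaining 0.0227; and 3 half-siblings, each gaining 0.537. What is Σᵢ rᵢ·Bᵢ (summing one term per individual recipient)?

r to a great-grandoffspring = 0.125 (three parent–offspring links: r = (1/2)^3 = 1/8).
r to a full sibling = 1/2 (full sibs share both parents — two paths of length 2: r = 2·(1/2)^2 = 1/2).
r to a half-niece or half-nephew = 0.125 (half-aunt/uncle↔niece/nephew: one path of length 3: r = (1/2)^3 = 1/8).
r to a half-sibling = 0.25 (half-sibs share one parent — one path of length 2: r = (1/2)^2 = 1/4).
Summing one r·B term per recipient: 1·0.125·0.461 + 4·0.5·0.215 + 1·0.125·0.0227 + 3·0.25·0.537 = 0.8932125.

0.8932125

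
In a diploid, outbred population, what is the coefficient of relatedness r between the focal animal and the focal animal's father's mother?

0.25

Each parent–offspring link contributes a factor of 1/2, and independent paths through distinct common ancestors add.
Two parent–offspring links: r = (1/2)^2 = 1/4.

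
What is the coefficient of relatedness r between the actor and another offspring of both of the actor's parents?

Each parent–offspring link contributes a factor of 1/2, and independent paths through distinct common ancestors add.
Full sibs share both parents — two paths of length 2: r = 2·(1/2)^2 = 1/2.

0.5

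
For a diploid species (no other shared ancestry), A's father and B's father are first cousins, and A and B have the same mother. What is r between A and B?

With two independent routes of shared ancestry, r is the sum of the two contributions.
A and B are related in two ways: second cousins through their fathers (r = 1/32) and half-sibs through their shared mother (r = 1/4).
r = 1/32 + 1/4 = 0.28125.

0.28125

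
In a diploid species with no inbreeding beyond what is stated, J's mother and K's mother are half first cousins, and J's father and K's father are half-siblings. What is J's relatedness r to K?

Wright's path rule: contributions from independent ancestry routes add.
J and K are related in two ways: half second cousins through their mothers (r = 1/64) and half first cousins through their fathers (r = 1/16).
r = 1/64 + 1/16 = 5/64 = 0.078125.

0.078125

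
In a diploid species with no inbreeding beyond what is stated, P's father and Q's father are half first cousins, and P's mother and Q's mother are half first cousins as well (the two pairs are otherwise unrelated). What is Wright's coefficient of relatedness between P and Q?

0.03125

Independent pedigree routes through distinct common ancestors add.
P and Q are related in two ways: half second cousins through their fathers (r = 1/64) and half second cousins through their mothers (r = 1/64).
r = 1/64 + 1/64 = 0.03125.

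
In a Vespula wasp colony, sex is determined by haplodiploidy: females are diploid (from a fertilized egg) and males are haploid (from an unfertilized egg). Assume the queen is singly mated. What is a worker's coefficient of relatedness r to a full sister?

0.75

Haplodiploid full sisters inherit their father's entire haploid genome identically (contributing 1/2) and on average half of their mother's contribution (1/2 · 1/2 = 1/4); r = 1/2 + 1/4 = 3/4.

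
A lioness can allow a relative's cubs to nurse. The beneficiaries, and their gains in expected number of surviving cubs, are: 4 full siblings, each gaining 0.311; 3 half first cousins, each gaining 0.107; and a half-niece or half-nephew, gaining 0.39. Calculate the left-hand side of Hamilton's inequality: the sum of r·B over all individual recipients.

r to a full sibling = 0.5 (full sibs share both parents — two paths of length 2: r = 2·(1/2)^2 = 1/2).
r to a half first cousin = 0.0625 (half first cousins share one grandparent — one path of length 4: r = (1/2)^4 = 1/16).
r to a half-niece or half-nephew = 1/8 (half-aunt/uncle↔niece/nephew: one path of length 3: r = (1/2)^3 = 1/8).
Summing one r·B term per recipient: 4·0.5·0.311 + 3·0.0625·0.107 + 1·0.125·0.39 = 0.6908125.

0.6908125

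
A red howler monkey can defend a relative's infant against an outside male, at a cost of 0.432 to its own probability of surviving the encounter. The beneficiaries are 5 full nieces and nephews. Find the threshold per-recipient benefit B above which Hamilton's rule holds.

r to a full niece or nephew = 1/4 (full aunt/uncle↔niece/nephew: two paths of length 3 through the shared grandparent pair: r = 2·(1/2)^3 = 1/4).
Hamilton's rule with n recipients of equal r: n·r·B > C, so B > C/(n·r) = 0.432/(5·0.25) = 0.3456.

0.3456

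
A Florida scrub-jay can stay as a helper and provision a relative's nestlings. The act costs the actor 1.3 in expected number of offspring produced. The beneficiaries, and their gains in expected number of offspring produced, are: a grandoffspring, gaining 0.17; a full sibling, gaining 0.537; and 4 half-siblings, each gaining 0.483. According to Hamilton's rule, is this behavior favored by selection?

Hamilton's rule: the trait is favored when the sum of r·B over every recipient exceeds the actor's cost C.
r to a grandoffspring = 1/4 (two parent–offspring links: r = (1/2)^2 = 1/4).
r to a full sibling = 1/2 (full sibs share both parents — two paths of length 2: r = 2·(1/2)^2 = 1/2).
r to a half-sibling = 1/4 (half-sibs share one parent — one path of length 2: r = (1/2)^2 = 1/4).
Summing one r·B term per recipient: 1·0.25·0.17 + 1·0.5·0.537 + 4·0.25·0.483 = 0.794.
0.794 < 1.3: the indirect benefit is less than the cost.

No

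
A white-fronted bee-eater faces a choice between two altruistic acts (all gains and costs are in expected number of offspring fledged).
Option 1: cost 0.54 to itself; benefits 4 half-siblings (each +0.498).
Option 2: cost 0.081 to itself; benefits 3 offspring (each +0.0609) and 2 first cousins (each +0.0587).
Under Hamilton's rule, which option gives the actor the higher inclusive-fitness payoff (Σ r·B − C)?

Option 2

Option 1: r to a half-sibling = 0.25.
Option 1: Σ r·B − C = (4·0.25·0.498) − 0.54 = -0.042.
Option 2: r to an offspring = 0.5.
Option 2: r to a first cousin = 0.125.
Option 2: Σ r·B − C = (3·0.5·0.0609 + 2·0.125·0.0587) − 0.081 = 0.025025.
Option 2 has the higher net inclusive-fitness payoff.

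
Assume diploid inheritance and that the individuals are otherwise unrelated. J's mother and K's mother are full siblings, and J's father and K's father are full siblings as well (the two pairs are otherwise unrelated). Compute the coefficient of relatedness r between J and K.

Wright's path rule: contributions from independent ancestry routes add.
J and K are related in two ways: first cousins through their mothers (r = 1/8) and first cousins through their fathers (r = 1/8) — i.e. double first cousins.
r = 1/8 + 1/8 = 1/4 = 0.25.

0.25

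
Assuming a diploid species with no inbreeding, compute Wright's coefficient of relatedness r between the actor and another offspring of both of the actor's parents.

0.5

Each parent–offspring link contributes a factor of 1/2, and independent paths through distinct common ancestors add.
Full sibs share both parents — two paths of length 2: r = 2·(1/2)^2 = 1/2.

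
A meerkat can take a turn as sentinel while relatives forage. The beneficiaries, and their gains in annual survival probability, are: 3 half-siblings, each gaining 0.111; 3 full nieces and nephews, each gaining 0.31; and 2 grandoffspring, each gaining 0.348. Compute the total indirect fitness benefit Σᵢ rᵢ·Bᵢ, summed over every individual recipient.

0.48975

r to a half-sibling = 0.25 (half-sibs share one parent — one path of length 2: r = (1/2)^2 = 1/4).
r to a full niece or nephew = 1/4 (full aunt/uncle↔niece/nephew: two paths of length 3 through the shared grandparent pair: r = 2·(1/2)^3 = 1/4).
r to a grandoffspring = 0.25 (two parent–offspring links: r = (1/2)^2 = 1/4).
Summing one r·B term per recipient: 3·0.25·0.111 + 3·0.25·0.31 + 2·0.25·0.348 = 0.48975.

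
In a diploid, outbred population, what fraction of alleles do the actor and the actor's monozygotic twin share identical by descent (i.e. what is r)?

1

Each parent–offspring link contributes a factor of 1/2, and independent paths through distinct common ancestors add.
Monozygotic twins share every allele identical by descent: r = 1.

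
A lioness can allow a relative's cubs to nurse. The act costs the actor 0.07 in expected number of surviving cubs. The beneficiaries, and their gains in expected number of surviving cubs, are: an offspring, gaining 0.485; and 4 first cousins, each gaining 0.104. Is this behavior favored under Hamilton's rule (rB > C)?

Hamilton's rule: the trait is favored when the sum of r·B over every recipient exceeds the actor's cost C.
r to an offspring = 1/2 (one parent–offspring link: r = (1/2)^1 = 1/2).
r to a first cousin = 0.125 (first cousins share one grandparent pair — two paths of length 4: r = 2·(1/2)^4 = 1/8).
Summing one r·B term per recipient: 1·0.5·0.485 + 4·0.125·0.104 = 0.2945.
0.2945 > 0.07: the indirect benefit exceeds the cost.

Yes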